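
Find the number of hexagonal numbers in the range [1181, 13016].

56

The n-th hexagonal number is n(2n−1).
Smallest index with value ≥ 1181: n = 25 (giving 1225).
Largest index with value ≤ 13016: n = 80 (giving 12720).
Indices 25 through 80: 56 terms.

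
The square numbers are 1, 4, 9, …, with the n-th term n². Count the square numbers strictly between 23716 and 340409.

The n-th square number is n².
Smallest index with value > 23716: n = 155 (giving 24025).
Largest index with value < 340409: n = 583 (giving 339889).
Indices 155 through 583: 429 terms.

429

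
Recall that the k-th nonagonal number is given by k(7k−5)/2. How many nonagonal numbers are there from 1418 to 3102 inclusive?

The n-th nonagonal number is n(7n−5)/2.
Smallest index with value ≥ 1418: n = 21 (giving 1491).
Largest index with value ≤ 3102: n = 30 (giving 3075).
Indices 21 through 30: 10 terms.

10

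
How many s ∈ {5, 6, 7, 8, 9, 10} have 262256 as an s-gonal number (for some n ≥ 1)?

s = 5: P(5, 418) = 261877 and P(5, 419) = 263132; 262256 is not s-gonal.
s = 6: P(6, 362) = 261726 and P(6, 363) = 263175; 262256 is not s-gonal.
s = 7: P(7, 324) = 261954 and P(7, 325) = 263575; 262256 is not s-gonal.
s = 8: P(8, 296) = 262256. ✓
s = 9: P(9, 274) = 262081 and P(9, 275) = 264000; 262256 is not s-gonal.
s = 10: P(10, 256) = 261376 and P(10, 257) = 263425; 262256 is not s-gonal.
Hits: s ∈ {8} → 1.

1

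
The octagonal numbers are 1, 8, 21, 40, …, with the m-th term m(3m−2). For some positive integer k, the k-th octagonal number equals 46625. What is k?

Set n(3n−2) = 46625, giving 3n² − 2n − 46625 = 0.
The discriminant is 4 + 12·46625 = 559504, and √559504 = 748.
So n = (2 + 748) / 6 = 750/6 = 125.

125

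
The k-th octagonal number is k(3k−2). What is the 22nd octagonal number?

1408

The 22nd octagonal number is n(3n−2) with n = 22.
22·(3·22 − 2) = 22·64 = 1408.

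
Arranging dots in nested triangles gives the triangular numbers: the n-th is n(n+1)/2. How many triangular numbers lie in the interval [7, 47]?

6

The n-th triangular number is n(n+1)/2.
Smallest index with value ≥ 7: n = 4 (giving 10).
Largest index with value ≤ 47: n = 9 (giving 45).
Indices 4 through 9: 6 terms.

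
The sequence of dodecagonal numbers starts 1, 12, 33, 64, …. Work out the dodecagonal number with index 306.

466956

The 306th dodecagonal number is n(5n−4) with n = 306.
306·(5·306 − 4) = 306·1526 = 466956.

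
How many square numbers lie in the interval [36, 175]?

8

The n-th square number is n².
Smallest index with value ≥ 36: n = 6 (giving 36).
Largest index with value ≤ 175: n = 13 (giving 169).
Indices 6 through 13: 8 terms.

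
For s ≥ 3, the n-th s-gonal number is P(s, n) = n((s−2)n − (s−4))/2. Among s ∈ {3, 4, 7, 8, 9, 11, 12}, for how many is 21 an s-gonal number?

s = 3: P(3, 6) = 21. ✓
s = 4: P(4, 4) = 16 and P(4, 5) = 25; 21 is not s-gonal.
s = 7: P(7, 3) = 18 and P(7, 4) = 34; 21 is not s-gonal.
s = 8: P(8, 3) = 21. ✓
s = 9: P(9, 2) = 9 and P(9, 3) = 24; 21 is not s-gonal.
s = 11: P(11, 2) = 11 and P(11, 3) = 30; 21 is not s-gonal.
s = 12: P(12, 2) = 12 and P(12, 3) = 33; 21 is not s-gonal.
Hits: s ∈ {3, 8} → 2.

2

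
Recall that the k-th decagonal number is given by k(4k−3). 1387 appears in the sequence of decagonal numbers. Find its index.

Set n(4n−3) = 1387, giving 4n² − 3n − 1387 = 0.
So n = (3 + 149) / 8 = 152/8 = 19.

19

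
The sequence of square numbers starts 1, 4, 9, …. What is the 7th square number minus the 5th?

24

7² = 49 and 5² = 25.
Difference: 49 − 25 = 24.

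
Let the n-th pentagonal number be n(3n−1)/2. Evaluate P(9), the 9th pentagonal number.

The 9th pentagonal number is n(3n−1)/2 with n = 9.
9·(3·9 − 1)/2 = 9·26/2 = 9·13 = 117.

117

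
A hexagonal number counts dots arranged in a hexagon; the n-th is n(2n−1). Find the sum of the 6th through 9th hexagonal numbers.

430

Σ i(2i−1) = 2Σi² − Σi over i = 6..9.
Σi = 45 − 15 = 30 and Σi² = 285 − 55 = 230.
2·230 − 1·30 = 430.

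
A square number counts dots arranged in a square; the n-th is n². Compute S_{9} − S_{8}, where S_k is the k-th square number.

n² − (n−1)² = 2n − 1, so 9² − 8² = 2·9 − 1 = 17.

17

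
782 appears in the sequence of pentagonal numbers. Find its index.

23

Set n(3n−1)/2 = 782, giving 3n² − n − 1564 = 0.
So n = (1 + 137) / 6 = 138/6 = 23.
Check: 23·(3·23 − 1)/2 = 782. ✓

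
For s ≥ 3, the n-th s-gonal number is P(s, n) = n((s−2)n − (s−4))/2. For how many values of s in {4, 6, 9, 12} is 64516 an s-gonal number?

s = 4: P(4, 254) = 64516. ✓
s = 6: P(6, 179) = 63903 and P(6, 180) = 64620; 64516 is not s-gonal.
s = 9: P(9, 136) = 64396 and P(9, 137) = 65349; 64516 is not s-gonal.
s = 12: P(12, 113) = 63393 and P(12, 114) = 64524; 64516 is not s-gonal.
Hits: s ∈ {4} → 1.

1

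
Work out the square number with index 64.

64² = 4096.

4096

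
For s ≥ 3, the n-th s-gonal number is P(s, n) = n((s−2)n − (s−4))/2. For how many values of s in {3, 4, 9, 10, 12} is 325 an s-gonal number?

s = 3: P(3, 25) = 325. ✓
s = 4: P(4, 18) = 324 and P(4, 19) = 361; 325 is not s-gonal.
s = 9: P(9, 10) = 325. ✓
s = 10: P(10, 9) = 297 and P(10, 10) = 370; 325 is not s-gonal.
s = 12: P(12, 8) = 288 and P(12, 9) = 369; 325 is not s-gonal.
Hits: s ∈ {3, 9} → 2.

2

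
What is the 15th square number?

225

The 15th square number is n² with n = 15.
15² = 225.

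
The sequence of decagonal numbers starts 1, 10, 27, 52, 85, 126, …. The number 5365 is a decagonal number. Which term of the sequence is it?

37

Set n(4n−3) = 5365, giving 4n² − 3n − 5365 = 0.
The discriminant is 9 + 16·5365 = 85849, and √85849 = 293.
So n = (3 + 293) / 8 = 296/8 = 37.
Check: 37·(4·37 − 3) = 5365. ✓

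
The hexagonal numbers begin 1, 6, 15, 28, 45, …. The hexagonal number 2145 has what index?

33

Set n(2n−1) = 2145, giving 2n² − n − 2145 = 0.
The discriminant is 1 + 8·2145 = 17161, and √17161 = 131.
So n = (1 + 131) / 4 = 132/4 = 33.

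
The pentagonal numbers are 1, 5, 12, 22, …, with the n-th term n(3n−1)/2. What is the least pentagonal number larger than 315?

Solve n(3n−1)/2 > 315 for integer n.
The largest n with value ≤ 315 is 14 (since 287 ≤ 315 < 330), so the first above is n = 15, value 330.

330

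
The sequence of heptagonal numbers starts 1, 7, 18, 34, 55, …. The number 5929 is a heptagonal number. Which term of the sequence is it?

49

Set n(5n−3)/2 = 5929, giving 5n² − 3n − 11858 = 0.
The discriminant is 9 + 40·5929 = 237169, and √237169 = 487.
So n = (3 + 487) / 10 = 490/10 = 49.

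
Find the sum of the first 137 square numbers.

Σ_{i=1}^{137} i² = 137·138·275/6 = 866525.

866525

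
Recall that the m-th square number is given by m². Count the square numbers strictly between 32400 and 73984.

The n-th square number is n².
Smallest index with value > 32400: n = 181 (giving 32761).
Largest index with value < 73984: n = 271 (giving 73441).
Indices 181 through 271: 91 terms.

91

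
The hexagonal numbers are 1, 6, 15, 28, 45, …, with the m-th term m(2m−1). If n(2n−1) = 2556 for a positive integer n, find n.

Set n(2n−1) = 2556, giving 2n² − n − 2556 = 0.
The discriminant is 1 + 8·2556 = 20449, and √20449 = 143.
So n = (1 + 143) / 4 = 144/4 = 36.

36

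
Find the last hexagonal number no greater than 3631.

3486

Solve n(2n−1) ≤ 3631 for integer n.
n = 42 gives 3486 ≤ 3631, while n = 43 gives 3655 > 3631; so the answer is 3486.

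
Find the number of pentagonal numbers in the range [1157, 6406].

The n-th pentagonal number is n(3n−1)/2.
Smallest index with value ≥ 1157: n = 28 (giving 1162).
Largest index with value ≤ 6406: n = 65 (giving 6305).
Indices 28 through 65: 38 terms.

38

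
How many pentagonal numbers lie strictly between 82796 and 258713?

The n-th pentagonal number is n(3n−1)/2.
Smallest index with value > 82796: n = 236 (giving 83426).
Largest index with value < 258713: n = 415 (giving 258130).
Indices 236 through 415: 180 terms.

180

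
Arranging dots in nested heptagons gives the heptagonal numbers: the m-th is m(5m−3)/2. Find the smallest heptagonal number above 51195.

Solve n(5n−3)/2 > 51195 for integer n.
The largest n with value ≤ 51195 is 143 (since 50908 ≤ 51195 < 51624), so the first above is n = 144, value 51624.

51624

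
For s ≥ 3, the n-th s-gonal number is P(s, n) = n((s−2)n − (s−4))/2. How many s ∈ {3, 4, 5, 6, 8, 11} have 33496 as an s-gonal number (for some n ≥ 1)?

s = 3: P(3, 258) = 33411 and P(3, 259) = 33670; 33496 is not s-gonal.
s = 4: P(4, 183) = 33489 and P(4, 184) = 33856; 33496 is not s-gonal.
s = 5: P(5, 149) = 33227 and P(5, 150) = 33675; 33496 is not s-gonal.
s = 6: P(6, 129) = 33153 and P(6, 130) = 33670; 33496 is not s-gonal.
s = 8: P(8, 106) = 33496. ✓
s = 11: P(11, 86) = 32981 and P(11, 87) = 33756; 33496 is not s-gonal.
Hits: s ∈ {8} → 1.

1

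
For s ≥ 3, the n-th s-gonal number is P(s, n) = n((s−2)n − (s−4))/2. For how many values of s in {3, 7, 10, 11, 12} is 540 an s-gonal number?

s = 3: P(3, 32) = 528 and P(3, 33) = 561; 540 is not s-gonal.
s = 7: P(7, 15) = 540. ✓
s = 10: P(10, 12) = 540. ✓
s = 11: P(11, 11) = 506 and P(11, 12) = 606; 540 is not s-gonal.
s = 12: P(12, 10) = 460 and P(12, 11) = 561; 540 is not s-gonal.
Hits: s ∈ {7, 10} → 2.

2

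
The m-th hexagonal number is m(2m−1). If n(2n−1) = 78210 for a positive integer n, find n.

198

Set n(2n−1) = 78210, giving 2n² − n − 78210 = 0.
So n = (1 + 791) / 4 = 792/4 = 198.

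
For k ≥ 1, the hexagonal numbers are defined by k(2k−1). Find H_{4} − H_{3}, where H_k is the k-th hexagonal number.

13

Consecutive hexagonal numbers differ by 4n − 3: here 4·4 − 3 = 13.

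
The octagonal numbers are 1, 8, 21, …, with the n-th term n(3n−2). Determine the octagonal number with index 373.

The 373rd octagonal number is n(3n−2) with n = 373.
373·(3·373 − 2) = 373·1117 = 416641.

416641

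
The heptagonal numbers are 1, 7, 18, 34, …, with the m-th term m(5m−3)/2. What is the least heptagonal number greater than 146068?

Solve n(5n−3)/2 > 146068 for integer n.
The largest n with value ≤ 146068 is 242 (since 146047 ≤ 146068 < 147258), so the first above is n = 243, value 147258.

147258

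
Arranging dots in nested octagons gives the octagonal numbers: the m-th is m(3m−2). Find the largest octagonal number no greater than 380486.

379496

Solve n(3n−2) ≤ 380486 for integer n.
n = 356 gives 379496 ≤ 380486, while n = 357 gives 381633 > 380486; so the answer is 379496.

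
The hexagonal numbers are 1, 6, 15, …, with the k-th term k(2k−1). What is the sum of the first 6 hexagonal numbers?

161

Σ i(2i−1) = 2Σi² − Σi over i = 1..6.
Σi = 21 and Σi² = 91.
2·91 − 1·21 = 161.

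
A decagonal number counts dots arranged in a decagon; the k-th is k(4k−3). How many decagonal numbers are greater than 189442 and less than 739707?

The n-th decagonal number is n(4n−3).
Smallest index with value > 189442: n = 219 (giving 191187).
Largest index with value < 739707: n = 430 (giving 738310).
Indices 219 through 430: 212 terms.

212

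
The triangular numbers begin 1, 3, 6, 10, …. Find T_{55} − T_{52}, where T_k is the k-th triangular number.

55·56/2 = 1540 and 52·53/2 = 1378.
Difference: 1540 − 1378 = 162.

162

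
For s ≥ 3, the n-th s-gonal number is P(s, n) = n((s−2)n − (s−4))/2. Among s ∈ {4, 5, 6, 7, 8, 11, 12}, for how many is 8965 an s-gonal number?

1

s = 4: P(4, 94) = 8836 and P(4, 95) = 9025; 8965 is not s-gonal.
s = 5: P(5, 77) = 8855 and P(5, 78) = 9087; 8965 is not s-gonal.
s = 6: P(6, 67) = 8911 and P(6, 68) = 9180; 8965 is not s-gonal.
s = 7: P(7, 60) = 8910 and P(7, 61) = 9211; 8965 is not s-gonal.
s = 8: P(8, 55) = 8965. ✓
s = 11: P(11, 45) = 8955 and P(11, 46) = 9361; 8965 is not s-gonal.
s = 12: P(12, 42) = 8652 and P(12, 43) = 9073; 8965 is not s-gonal.
Hits: s ∈ {8} → 1.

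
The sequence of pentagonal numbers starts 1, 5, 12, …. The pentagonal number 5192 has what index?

59

Set n(3n−1)/2 = 5192, giving 3n² − n − 10384 = 0.
The discriminant is 1 + 24·5192 = 124609, and √124609 = 353.
So n = (1 + 353) / 6 = 354/6 = 59.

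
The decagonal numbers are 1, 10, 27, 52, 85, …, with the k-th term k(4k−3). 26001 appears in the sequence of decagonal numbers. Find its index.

81

Set n(4n−3) = 26001, giving 4n² − 3n − 26001 = 0.
The discriminant is 9 + 16·26001 = 416025, and √416025 = 645.
So n = (3 + 645) / 8 = 648/8 = 81.
Check: 81·(4·81 − 3) = 26001. ✓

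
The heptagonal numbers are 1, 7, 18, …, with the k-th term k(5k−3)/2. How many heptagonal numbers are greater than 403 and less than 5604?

The n-th heptagonal number is n(5n−3)/2.
Smallest index with value > 403: n = 14 (giving 469).
Largest index with value < 5604: n = 47 (giving 5452).
Indices 14 through 47: 34 terms.

34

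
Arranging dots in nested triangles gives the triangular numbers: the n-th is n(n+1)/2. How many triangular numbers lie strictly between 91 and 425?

15

The n-th triangular number is n(n+1)/2.
Smallest index with value > 91: n = 14 (giving 105).
Largest index with value < 425: n = 28 (giving 406).
Indices 14 through 28: 15 terms.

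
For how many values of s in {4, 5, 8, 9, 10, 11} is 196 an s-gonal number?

2

s = 4: P(4, 14) = 196. ✓
s = 5: P(5, 11) = 176 and P(5, 12) = 210; 196 is not s-gonal.
s = 8: P(8, 8) = 176 and P(8, 9) = 225; 196 is not s-gonal.
s = 9: P(9, 7) = 154 and P(9, 8) = 204; 196 is not s-gonal.
s = 10: P(10, 7) = 175 and P(10, 8) = 232; 196 is not s-gonal.
s = 11: P(11, 7) = 196. ✓
Hits: s ∈ {4, 11} → 2.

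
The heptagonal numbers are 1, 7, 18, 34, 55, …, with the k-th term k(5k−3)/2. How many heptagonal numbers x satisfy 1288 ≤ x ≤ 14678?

54

The n-th heptagonal number is n(5n−3)/2.
Smallest index with value ≥ 1288: n = 23 (giving 1288).
Largest index with value ≤ 14678: n = 76 (giving 14326).
Indices 23 through 76: 54 terms.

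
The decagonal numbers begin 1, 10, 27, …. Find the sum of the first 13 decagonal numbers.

Σ i(4i−3) = 4Σi² − 3Σi over i = 1..13.
Σi = 91 and Σi² = 819.
4·819 − 3·91 = 3003.

3003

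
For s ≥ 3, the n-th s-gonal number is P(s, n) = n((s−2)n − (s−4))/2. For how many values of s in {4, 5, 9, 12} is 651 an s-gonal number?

s = 4: P(4, 25) = 625 and P(4, 26) = 676; 651 is not s-gonal.
s = 5: P(5, 21) = 651. ✓
s = 9: P(9, 14) = 651. ✓
s = 12: P(12, 11) = 561 and P(12, 12) = 672; 651 is not s-gonal.
Hits: s ∈ {5, 9} → 2.

2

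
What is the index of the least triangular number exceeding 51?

10

Solve n(n+1)/2 > 51 for integer n.
The largest n with value ≤ 51 is 9 (since 45 ≤ 51 < 55), so the first above is n = 10, value 55.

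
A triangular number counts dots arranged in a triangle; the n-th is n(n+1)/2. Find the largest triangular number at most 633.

Solve n(n+1)/2 ≤ 633 for integer n.
n = 35 gives 630 ≤ 633, while n = 36 gives 666 > 633; so the answer is 630.

630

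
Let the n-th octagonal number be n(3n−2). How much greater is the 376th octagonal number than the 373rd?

6735

376·(3·376 − 2) = 423376 and 373·(3·373 − 2) = 416641.
Difference: 423376 − 416641 = 6735.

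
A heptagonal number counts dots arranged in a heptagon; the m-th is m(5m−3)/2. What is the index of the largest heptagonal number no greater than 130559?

228

Solve n(5n−3)/2 ≤ 130559 for integer n.
n = 228 gives 129618 ≤ 130559, while n = 229 gives 130759 > 130559; so the answer is index 228.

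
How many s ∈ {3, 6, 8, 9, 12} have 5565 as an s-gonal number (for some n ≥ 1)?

2

s = 3: P(3, 105) = 5565. ✓
s = 6: P(6, 53) = 5565. ✓
s = 8: P(8, 43) = 5461 and P(8, 44) = 5720; 5565 is not s-gonal.
s = 9: P(9, 40) = 5500 and P(9, 41) = 5781; 5565 is not s-gonal.
s = 12: P(12, 33) = 5313 and P(12, 34) = 5644; 5565 is not s-gonal.
Hits: s ∈ {3, 6} → 2.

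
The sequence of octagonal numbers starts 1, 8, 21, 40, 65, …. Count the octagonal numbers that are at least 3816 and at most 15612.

37

The n-th octagonal number is n(3n−2).
Smallest index with value ≥ 3816: n = 36 (giving 3816).
Largest index with value ≤ 15612: n = 72 (giving 15408).
Indices 36 through 72: 37 terms.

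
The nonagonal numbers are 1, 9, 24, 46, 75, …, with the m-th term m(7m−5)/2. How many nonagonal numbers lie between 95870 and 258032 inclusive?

The n-th nonagonal number is n(7n−5)/2.
Smallest index with value ≥ 95870: n = 166 (giving 96031).
Largest index with value ≤ 258032: n = 271 (giving 256366).
Indices 166 through 271: 106 terms.

106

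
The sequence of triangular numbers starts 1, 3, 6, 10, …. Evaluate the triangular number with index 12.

78

The 12th triangular number is n(n+1)/2 with n = 12.
12·13/2 = 156/2 = 78.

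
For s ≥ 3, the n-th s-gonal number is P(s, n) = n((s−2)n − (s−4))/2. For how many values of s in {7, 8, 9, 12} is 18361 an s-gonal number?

s = 7: P(7, 86) = 18361. ✓
s = 8: P(8, 78) = 18096 and P(8, 79) = 18565; 18361 is not s-gonal.
s = 9: P(9, 72) = 17964 and P(9, 73) = 18469; 18361 is not s-gonal.
s = 12: P(12, 61) = 18361. ✓
Hits: s ∈ {7, 12} → 2.

2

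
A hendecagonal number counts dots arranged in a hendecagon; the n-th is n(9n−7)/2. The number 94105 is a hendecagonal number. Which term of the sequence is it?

Set n(9n−7)/2 = 94105, giving 9n² − 7n − 188210 = 0.
The discriminant is 49 + 72·94105 = 6775609, and √6775609 = 2603.
So n = (7 + 2603) / 18 = 2610/18 = 145.

145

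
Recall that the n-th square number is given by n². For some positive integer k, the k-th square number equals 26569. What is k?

163

We need n² = 26569, so n = √26569 = 163.
Check: 163² = 26569. ✓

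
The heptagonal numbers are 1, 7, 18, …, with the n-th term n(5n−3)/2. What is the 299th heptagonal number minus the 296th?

4458

299·(5·299 − 3)/2 = 223054 and 296·(5·296 − 3)/2 = 218596.
Difference: 223054 − 218596 = 4458.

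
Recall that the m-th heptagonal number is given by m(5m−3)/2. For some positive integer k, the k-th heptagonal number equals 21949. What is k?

Set n(5n−3)/2 = 21949, giving 5n² − 3n − 43898 = 0.
The discriminant is 9 + 40·21949 = 877969, and √877969 = 937.
So n = (3 + 937) / 10 = 940/10 = 94.

94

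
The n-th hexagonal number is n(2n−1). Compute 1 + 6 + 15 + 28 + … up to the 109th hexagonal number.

869275

Σ i(2i−1) = 2Σi² − Σi over i = 1..109.
Σi = 5995 and Σi² = 437635.
2·437635 − 1·5995 = 869275.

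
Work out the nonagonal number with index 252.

221634

The 252nd nonagonal number is n(7n−5)/2 with n = 252.
252·(7·252 − 5)/2 = 252·1759/2 = 221634.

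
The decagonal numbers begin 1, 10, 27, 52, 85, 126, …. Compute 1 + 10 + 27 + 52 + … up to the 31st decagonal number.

40176

Σ i(4i−3) = 4Σi² − 3Σi over i = 1..31.
Σi = 496 and Σi² = 10416.
4·10416 − 3·496 = 40176.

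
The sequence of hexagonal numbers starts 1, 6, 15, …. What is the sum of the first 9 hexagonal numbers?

525

Σ i(2i−1) = 2Σi² − Σi over i = 1..9.
Σi = 45 and Σi² = 285.
2·285 − 1·45 = 525.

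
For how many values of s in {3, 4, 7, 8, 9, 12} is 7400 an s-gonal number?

1

s = 3: P(3, 121) = 7381 and P(3, 122) = 7503; 7400 is not s-gonal.
s = 4: P(4, 86) = 7396 and P(4, 87) = 7569; 7400 is not s-gonal.
s = 7: P(7, 54) = 7209 and P(7, 55) = 7480; 7400 is not s-gonal.
s = 8: P(8, 50) = 7400. ✓
s = 9: P(9, 46) = 7291 and P(9, 47) = 7614; 7400 is not s-gonal.
s = 12: P(12, 38) = 7068 and P(12, 39) = 7449; 7400 is not s-gonal.
Hits: s ∈ {8} → 1.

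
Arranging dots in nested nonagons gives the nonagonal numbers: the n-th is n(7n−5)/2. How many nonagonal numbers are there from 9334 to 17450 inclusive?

19

The n-th nonagonal number is n(7n−5)/2.
Smallest index with value ≥ 9334: n = 52 (giving 9334).
Largest index with value ≤ 17450: n = 70 (giving 16975).
Indices 52 through 70: 19 terms.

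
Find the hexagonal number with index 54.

5778

The 54th hexagonal number is n(2n−1) with n = 54.
54·(2·54 − 1) = 54·107 = 5778.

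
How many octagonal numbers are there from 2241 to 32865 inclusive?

The n-th octagonal number is n(3n−2).
Smallest index with value ≥ 2241: n = 28 (giving 2296).
Largest index with value ≤ 32865: n = 105 (giving 32865).
Indices 28 through 105: 78 terms.

78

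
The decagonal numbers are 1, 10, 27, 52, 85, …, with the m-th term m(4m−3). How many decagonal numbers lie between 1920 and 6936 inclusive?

20

The n-th decagonal number is n(4n−3).
Smallest index with value ≥ 1920: n = 23 (giving 2047).
Largest index with value ≤ 6936: n = 42 (giving 6930).
Indices 23 through 42: 20 terms.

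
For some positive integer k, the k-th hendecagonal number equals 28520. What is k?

80

Set n(9n−7)/2 = 28520, giving 9n² − 7n − 57040 = 0.
So n = (7 + 1433) / 18 = 1440/18 = 80.
Check: 80·(9·80 − 7)/2 = 28520. ✓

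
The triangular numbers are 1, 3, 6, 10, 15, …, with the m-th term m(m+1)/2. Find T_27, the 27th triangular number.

378

The 27th triangular number is n(n+1)/2 with n = 27.
27·28/2 = 756/2 = 378.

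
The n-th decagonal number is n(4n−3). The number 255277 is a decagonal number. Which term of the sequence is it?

Set n(4n−3) = 255277, giving 4n² − 3n − 255277 = 0.
The discriminant is 9 + 16·255277 = 4084441, and √4084441 = 2021.
So n = (3 + 2021) / 8 = 2024/8 = 253.
Check: 253·(4·253 − 3) = 255277. ✓

253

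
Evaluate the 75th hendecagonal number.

75·(9·75 − 7)/2 = 75·668/2 = 75·334 = 25050.

25050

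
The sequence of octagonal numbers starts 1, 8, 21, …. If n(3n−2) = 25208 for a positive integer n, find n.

92

Set n(3n−2) = 25208, giving 3n² − 2n − 25208 = 0.
The discriminant is 4 + 12·25208 = 302500, and √302500 = 550.
So n = (2 + 550) / 6 = 552/6 = 92.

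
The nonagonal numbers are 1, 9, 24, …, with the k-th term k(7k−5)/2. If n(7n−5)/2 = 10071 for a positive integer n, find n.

Set n(7n−5)/2 = 10071, giving 7n² − 5n − 20142 = 0.
So n = (5 + 751) / 14 = 756/14 = 54.

54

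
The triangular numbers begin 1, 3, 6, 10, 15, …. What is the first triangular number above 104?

105

Solve n(n+1)/2 > 104 for integer n.
The largest n with value ≤ 104 is 13 (since 91 ≤ 104 < 105), so the first above is n = 14, value 105.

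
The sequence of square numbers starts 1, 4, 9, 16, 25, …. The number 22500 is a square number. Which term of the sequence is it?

We need n² = 22500, so n = √22500 = 150.

150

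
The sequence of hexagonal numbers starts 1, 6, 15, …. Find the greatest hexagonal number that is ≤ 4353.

Solve n(2n−1) ≤ 4353 for integer n.
n = 46 gives 4186 ≤ 4353, while n = 47 gives 4371 > 4353; so the answer is 4186.

4186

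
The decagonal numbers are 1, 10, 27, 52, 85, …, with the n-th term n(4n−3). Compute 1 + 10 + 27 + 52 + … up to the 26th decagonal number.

Σ i(4i−3) = 4Σi² − 3Σi over i = 1..26.
Σi = 351 and Σi² = 6201.
4·6201 − 3·351 = 23751.

23751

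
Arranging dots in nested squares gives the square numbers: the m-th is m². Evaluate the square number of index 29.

The 29th square number is n² with n = 29.
29² = 841.

841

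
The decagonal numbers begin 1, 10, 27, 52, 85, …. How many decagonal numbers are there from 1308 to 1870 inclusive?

The n-th decagonal number is n(4n−3).
Smallest index with value ≥ 1308: n = 19 (giving 1387).
Largest index with value ≤ 1870: n = 22 (giving 1870).
Indices 19 through 22: 4 terms.

4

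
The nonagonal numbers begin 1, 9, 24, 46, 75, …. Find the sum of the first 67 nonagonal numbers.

Σ i(7i−5)/2 = (7Σi² − 5Σi) / 2 over i = 1..67.
Σi = 2278 and Σi² = 102510.
(7·102510 − 5·2278) / 2 = 706180/2 = 353090.

353090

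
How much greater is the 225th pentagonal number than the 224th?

673

Consecutive pentagonal numbers differ by 3n − 2: here 3·225 − 2 = 673.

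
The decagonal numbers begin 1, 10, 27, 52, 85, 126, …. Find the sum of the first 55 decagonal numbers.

Σ i(4i−3) = 4Σi² − 3Σi over i = 1..55.
Σi = 1540 and Σi² = 56980.
4·56980 − 3·1540 = 223300.

223300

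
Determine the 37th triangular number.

37·38/2 = 1406/2 = 703.

703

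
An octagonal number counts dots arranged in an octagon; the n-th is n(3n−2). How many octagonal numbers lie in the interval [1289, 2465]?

8

The n-th octagonal number is n(3n−2).
Smallest index with value ≥ 1289: n = 22 (giving 1408).
Largest index with value ≤ 2465: n = 29 (giving 2465).
Indices 22 through 29: 8 terms.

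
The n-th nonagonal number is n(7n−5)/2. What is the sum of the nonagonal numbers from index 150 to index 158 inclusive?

Σ i(7i−5)/2 = (7Σi² − 5Σi) / 2 over i = 150..158.
Σi = 12561 − 11175 = 1386 and Σi² = 1327279 − 1113775 = 213504.
(7·213504 − 5·1386) / 2 = 1487598/2 = 743799.

743799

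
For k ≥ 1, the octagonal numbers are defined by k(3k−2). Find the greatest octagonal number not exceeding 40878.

Solve n(3n−2) ≤ 40878 for integer n.
n = 117 gives 40833 ≤ 40878, while n = 118 gives 41536 > 40878; so the answer is 40833.

40833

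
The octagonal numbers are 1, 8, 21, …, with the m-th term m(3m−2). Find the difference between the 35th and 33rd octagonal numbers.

404

35·(3·35 − 2) = 3605 and 33·(3·33 − 2) = 3201.
Difference: 3605 − 3201 = 404.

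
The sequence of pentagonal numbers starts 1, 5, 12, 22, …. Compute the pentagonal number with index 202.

The 202nd pentagonal number is n(3n−1)/2 with n = 202.
202·(3·202 − 1)/2 = 202·605/2 = 61105.

61105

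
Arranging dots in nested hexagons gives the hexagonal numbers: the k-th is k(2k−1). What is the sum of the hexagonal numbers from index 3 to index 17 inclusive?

3410

Σ i(2i−1) = 2Σi² − Σi over i = 3..17.
Σi = 153 − 3 = 150 and Σi² = 1785 − 5 = 1780.
2·1780 − 1·150 = 3410.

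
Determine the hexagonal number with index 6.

66

The 6th hexagonal number is n(2n−1) with n = 6.
6·(2·6 − 1) = 6·11 = 66.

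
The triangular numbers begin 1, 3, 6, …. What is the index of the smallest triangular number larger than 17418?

Solve n(n+1)/2 > 17418 for integer n.
The largest n with value ≤ 17418 is 186 (since 17391 ≤ 17418 < 17578), so the first above is n = 187, value 17578.

187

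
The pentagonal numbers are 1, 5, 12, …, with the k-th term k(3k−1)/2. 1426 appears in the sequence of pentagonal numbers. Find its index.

31

Set n(3n−1)/2 = 1426, giving 3n² − n − 2852 = 0.
The discriminant is 1 + 24·1426 = 34225, and √34225 = 185.
So n = (1 + 185) / 6 = 186/6 = 31.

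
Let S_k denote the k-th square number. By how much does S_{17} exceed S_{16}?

33

n² − (n−1)² = 2n − 1, so 17² − 16² = 2·17 − 1 = 33.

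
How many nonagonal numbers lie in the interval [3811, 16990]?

37

The n-th nonagonal number is n(7n−5)/2.
Smallest index with value ≥ 3811: n = 34 (giving 3961).
Largest index with value ≤ 16990: n = 70 (giving 16975).
Indices 34 through 70: 37 terms.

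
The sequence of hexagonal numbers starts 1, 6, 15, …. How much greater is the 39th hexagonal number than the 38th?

Consecutive hexagonal numbers differ by 4n − 3: here 4·39 − 3 = 153.

153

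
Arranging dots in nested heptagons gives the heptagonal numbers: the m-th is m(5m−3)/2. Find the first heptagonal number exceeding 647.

697

Solve n(5n−3)/2 > 647 for integer n.
The largest n with value ≤ 647 is 16 (since 616 ≤ 647 < 697), so the first above is n = 17, value 697.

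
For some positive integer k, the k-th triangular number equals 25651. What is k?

226

Set n(n+1)/2 = 25651, giving n² + n − 51302 = 0.
So n = (-1 + 453) / 2 = 452/2 = 226.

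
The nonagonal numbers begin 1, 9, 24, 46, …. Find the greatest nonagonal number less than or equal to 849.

750

Solve n(7n−5)/2 ≤ 849 for integer n.
n = 15 gives 750 ≤ 849, while n = 16 gives 856 > 849; so the answer is 750.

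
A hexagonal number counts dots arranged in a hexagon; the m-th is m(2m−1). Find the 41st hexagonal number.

3321

41·(2·41 − 1) = 41·81 = 3321.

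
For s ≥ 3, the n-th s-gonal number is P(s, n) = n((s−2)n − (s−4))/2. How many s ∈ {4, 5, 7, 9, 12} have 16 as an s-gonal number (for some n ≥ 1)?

1

s = 4: P(4, 4) = 16. ✓
s = 5: P(5, 3) = 12 and P(5, 4) = 22; 16 is not s-gonal.
s = 7: P(7, 2) = 7 and P(7, 3) = 18; 16 is not s-gonal.
s = 9: P(9, 2) = 9 and P(9, 3) = 24; 16 is not s-gonal.
s = 12: P(12, 2) = 12 and P(12, 3) = 33; 16 is not s-gonal.
Hits: s ∈ {4} → 1.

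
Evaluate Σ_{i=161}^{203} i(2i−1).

2854082

Σ i(2i−1) = 2Σi² − Σi over i = 161..203.
Σi = 20706 − 12880 = 7826 and Σi² = 2809114 − 1378160 = 1430954.
2·1430954 − 1·7826 = 2854082.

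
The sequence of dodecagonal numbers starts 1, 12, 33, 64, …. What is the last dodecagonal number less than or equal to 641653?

Solve n(5n−4) ≤ 641653 for integer n.
n = 358 gives 639388 ≤ 641653, while n = 359 gives 642969 > 641653; so the answer is 639388.

639388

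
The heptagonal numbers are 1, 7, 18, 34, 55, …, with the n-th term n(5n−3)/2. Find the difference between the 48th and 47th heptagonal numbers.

Consecutive heptagonal numbers differ by 5n − 4: here 5·48 − 4 = 236.

236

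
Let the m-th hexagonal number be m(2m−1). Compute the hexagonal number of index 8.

120

The 8th hexagonal number is n(2n−1) with n = 8.
8·(2·8 − 1) = 8·15 = 120.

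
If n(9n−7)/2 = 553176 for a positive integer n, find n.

Set n(9n−7)/2 = 553176, giving 9n² − 7n − 1106352 = 0.
The discriminant is 49 + 72·553176 = 39828721, and √39828721 = 6311.
So n = (7 + 6311) / 18 = 6318/18 = 351.
Check: 351·(9·351 − 7)/2 = 553176. ✓

351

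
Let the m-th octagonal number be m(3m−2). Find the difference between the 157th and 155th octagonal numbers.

157·(3·157 − 2) = 73633 and 155·(3·155 − 2) = 71765.
Difference: 73633 − 71765 = 1868.

1868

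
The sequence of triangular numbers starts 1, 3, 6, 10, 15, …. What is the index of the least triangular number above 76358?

Solve n(n+1)/2 > 76358 for integer n.
The largest n with value ≤ 76358 is 390 (since 76245 ≤ 76358 < 76636), so the first above is n = 391, value 76636.

391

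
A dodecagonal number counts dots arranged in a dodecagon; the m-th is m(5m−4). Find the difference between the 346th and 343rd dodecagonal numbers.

346·(5·346 − 4) = 597196 and 343·(5·343 − 4) = 586873.
Difference: 597196 − 586873 = 10323.

10323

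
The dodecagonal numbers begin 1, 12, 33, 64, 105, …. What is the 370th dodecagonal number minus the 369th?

Consecutive dodecagonal numbers differ by 10n − 9: here 10·370 − 9 = 3691.

3691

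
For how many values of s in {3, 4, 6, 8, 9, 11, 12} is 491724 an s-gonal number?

1

s = 3: P(3, 991) = 491536 and P(3, 992) = 492528; 491724 is not s-gonal.
s = 4: P(4, 701) = 491401 and P(4, 702) = 492804; 491724 is not s-gonal.
s = 6: P(6, 496) = 491536 and P(6, 497) = 493521; 491724 is not s-gonal.
s = 8: P(8, 405) = 491265 and P(8, 406) = 493696; 491724 is not s-gonal.
s = 9: P(9, 375) = 491250 and P(9, 376) = 493876; 491724 is not s-gonal.
s = 11: P(11, 330) = 488895 and P(11, 331) = 491866; 491724 is not s-gonal.
s = 12: P(12, 314) = 491724. ✓
Hits: s ∈ {12} → 1.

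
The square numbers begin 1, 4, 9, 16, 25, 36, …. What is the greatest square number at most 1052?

1024

Solve n² ≤ 1052 for integer n.
n = 32 gives 1024 ≤ 1052, while n = 33 gives 1089 > 1052; so the answer is 1024.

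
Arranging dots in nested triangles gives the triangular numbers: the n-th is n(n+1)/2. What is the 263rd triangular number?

263·264/2 = 69432/2 = 34716.

34716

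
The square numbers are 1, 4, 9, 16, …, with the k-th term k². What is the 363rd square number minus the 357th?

4320

363² = 131769 and 357² = 127449.
Difference: 131769 − 127449 = 4320.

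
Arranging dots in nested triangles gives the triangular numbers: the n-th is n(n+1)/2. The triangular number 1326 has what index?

51

Set n(n+1)/2 = 1326, giving n² + n − 2652 = 0.
So n = (-1 + 103) / 2 = 102/2 = 51.
Check: 51·52/2 = 1326. ✓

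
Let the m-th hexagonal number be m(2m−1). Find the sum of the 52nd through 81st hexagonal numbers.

Σ i(2i−1) = 2Σi² − Σi over i = 52..81.
Σi = 3321 − 1326 = 1995 and Σi² = 180441 − 45526 = 134915.
2·134915 − 1·1995 = 267835.

267835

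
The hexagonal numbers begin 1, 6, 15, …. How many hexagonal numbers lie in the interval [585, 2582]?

The n-th hexagonal number is n(2n−1).
Smallest index with value ≥ 585: n = 18 (giving 630).
Largest index with value ≤ 2582: n = 36 (giving 2556).
Indices 18 through 36: 19 terms.

19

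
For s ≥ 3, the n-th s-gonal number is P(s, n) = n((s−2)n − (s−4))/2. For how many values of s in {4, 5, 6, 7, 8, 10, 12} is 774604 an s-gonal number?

s = 4: P(4, 880) = 774400 and P(4, 881) = 776161; 774604 is not s-gonal.
s = 5: P(5, 718) = 772927 and P(5, 719) = 775082; 774604 is not s-gonal.
s = 6: P(6, 622) = 773146 and P(6, 623) = 775635; 774604 is not s-gonal.
s = 7: P(7, 556) = 772006 and P(7, 557) = 774787; 774604 is not s-gonal.
s = 8: P(8, 508) = 773176 and P(8, 509) = 776225; 774604 is not s-gonal.
s = 10: P(10, 440) = 773080 and P(10, 441) = 776601; 774604 is not s-gonal.
s = 12: P(12, 394) = 774604. ✓
Hits: s ∈ {12} → 1.

1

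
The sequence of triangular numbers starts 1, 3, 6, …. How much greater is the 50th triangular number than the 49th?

Consecutive triangular numbers differ by n: T_{50} − T_{49} = 50.

50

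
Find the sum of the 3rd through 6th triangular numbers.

Σ i(i+1)/2 = (Σi² + Σi) / 2 over i = 3..6.
Σi = 21 − 3 = 18 and Σi² = 91 − 5 = 86.
(1·86 + 1·18) / 2 = 104/2 = 52.

52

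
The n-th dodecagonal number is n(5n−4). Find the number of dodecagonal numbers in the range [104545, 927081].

The n-th dodecagonal number is n(5n−4).
Smallest index with value ≥ 104545: n = 145 (giving 104545).
Largest index with value ≤ 927081: n = 431 (giving 927081).
Indices 145 through 431: 287 terms.

287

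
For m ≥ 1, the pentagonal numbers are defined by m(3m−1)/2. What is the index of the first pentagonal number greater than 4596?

56

Solve n(3n−1)/2 > 4596 for integer n.
The largest n with value ≤ 4596 is 55 (since 4510 ≤ 4596 < 4676), so the first above is n = 56, value 4676.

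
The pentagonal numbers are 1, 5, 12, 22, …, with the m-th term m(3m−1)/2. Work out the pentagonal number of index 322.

155365

The 322nd pentagonal number is n(3n−1)/2 with n = 322.
322·(3·322 − 1)/2 = 322·965/2 = 155365.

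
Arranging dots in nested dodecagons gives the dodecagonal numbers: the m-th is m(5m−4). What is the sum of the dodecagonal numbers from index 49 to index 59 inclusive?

Σ i(5i−4) = 5Σi² − 4Σi over i = 49..59.
Σi = 1770 − 1176 = 594 and Σi² = 70210 − 38024 = 32186.
5·32186 − 4·594 = 158554.

158554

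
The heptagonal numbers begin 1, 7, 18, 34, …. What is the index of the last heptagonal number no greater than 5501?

Solve n(5n−3)/2 ≤ 5501 for integer n.
n = 47 gives 5452 ≤ 5501, while n = 48 gives 5688 > 5501; so the answer is index 47.

47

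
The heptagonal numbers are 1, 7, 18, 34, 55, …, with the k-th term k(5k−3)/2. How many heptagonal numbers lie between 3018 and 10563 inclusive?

The n-th heptagonal number is n(5n−3)/2.
Smallest index with value ≥ 3018: n = 36 (giving 3186).
Largest index with value ≤ 10563: n = 65 (giving 10465).
Indices 36 through 65: 30 terms.

30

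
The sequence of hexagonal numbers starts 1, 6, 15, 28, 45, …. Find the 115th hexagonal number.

The 115th hexagonal number is n(2n−1) with n = 115.
115·(2·115 − 1) = 115·229 = 26335.

26335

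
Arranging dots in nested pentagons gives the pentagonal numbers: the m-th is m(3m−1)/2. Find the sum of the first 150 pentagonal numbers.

Σ i(3i−1)/2 = (3Σi² − Σi) / 2 over i = 1..150.
Σi = 11325 and Σi² = 1136275.
(3·1136275 − 1·11325) / 2 = 3397500/2 = 1698750.

1698750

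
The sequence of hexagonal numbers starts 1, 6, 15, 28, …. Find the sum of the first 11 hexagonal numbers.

946

Σ i(2i−1) = 2Σi² − Σi over i = 1..11.
Σi = 66 and Σi² = 506.
2·506 − 1·66 = 946.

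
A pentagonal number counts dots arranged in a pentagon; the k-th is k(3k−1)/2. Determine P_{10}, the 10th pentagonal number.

The 10th pentagonal number is n(3n−1)/2 with n = 10.
10·(3·10 − 1)/2 = 10·29/2 = 145.

145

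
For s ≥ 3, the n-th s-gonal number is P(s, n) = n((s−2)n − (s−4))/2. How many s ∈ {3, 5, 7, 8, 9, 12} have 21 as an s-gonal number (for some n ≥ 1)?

2

s = 3: P(3, 6) = 21. ✓
s = 5: P(5, 3) = 12 and P(5, 4) = 22; 21 is not s-gonal.
s = 7: P(7, 3) = 18 and P(7, 4) = 34; 21 is not s-gonal.
s = 8: P(8, 3) = 21. ✓
s = 9: P(9, 2) = 9 and P(9, 3) = 24; 21 is not s-gonal.
s = 12: P(12, 2) = 12 and P(12, 3) = 33; 21 is not s-gonal.
Hits: s ∈ {3, 8} → 2.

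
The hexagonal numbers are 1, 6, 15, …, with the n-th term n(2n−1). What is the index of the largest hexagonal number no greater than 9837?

70

Solve n(2n−1) ≤ 9837 for integer n.
n = 70 gives 9730 ≤ 9837, while n = 71 gives 10011 > 9837; so the answer is index 70.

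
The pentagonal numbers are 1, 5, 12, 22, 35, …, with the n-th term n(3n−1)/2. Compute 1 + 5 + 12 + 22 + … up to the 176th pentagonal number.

2741376

Σ i(3i−1)/2 = (3Σi² − Σi) / 2 over i = 1..176.
Σi = 15576 and Σi² = 1832776.
(3·1832776 − 1·15576) / 2 = 5482752/2 = 2741376.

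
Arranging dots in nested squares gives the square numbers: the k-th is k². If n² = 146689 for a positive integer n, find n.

383

We need n² = 146689, so n = √146689 = 383.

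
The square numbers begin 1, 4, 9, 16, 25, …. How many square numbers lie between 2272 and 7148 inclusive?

The n-th square number is n².
Smallest index with value ≥ 2272: n = 48 (giving 2304).
Largest index with value ≤ 7148: n = 84 (giving 7056).
Indices 48 through 84: 37 terms.

37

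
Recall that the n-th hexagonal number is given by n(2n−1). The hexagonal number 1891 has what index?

Set n(2n−1) = 1891, giving 2n² − n − 1891 = 0.
The discriminant is 1 + 8·1891 = 15129, and √15129 = 123.
So n = (1 + 123) / 4 = 124/4 = 31.
Check: 31·(2·31 − 1) = 1891. ✓

31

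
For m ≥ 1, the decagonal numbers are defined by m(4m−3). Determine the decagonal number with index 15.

855

15·(4·15 − 3) = 15·57 = 855.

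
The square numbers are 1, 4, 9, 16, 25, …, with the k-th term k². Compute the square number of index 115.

13225

The 115th square number is n² with n = 115.
115² = 13225.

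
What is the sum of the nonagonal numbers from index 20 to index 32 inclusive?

Σ i(7i−5)/2 = (7Σi² − 5Σi) / 2 over i = 20..32.
Σi = 528 − 190 = 338 and Σi² = 11440 − 2470 = 8970.
(7·8970 − 5·338) / 2 = 61100/2 = 30550.

30550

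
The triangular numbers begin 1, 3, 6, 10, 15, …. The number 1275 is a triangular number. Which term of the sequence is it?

Set n(n+1)/2 = 1275, giving n² + n − 2550 = 0.
The discriminant is 1 + 8·1275 = 10201, and √10201 = 101.
So n = (-1 + 101) / 2 = 100/2 = 50.
Check: 50·51/2 = 1275. ✓

50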